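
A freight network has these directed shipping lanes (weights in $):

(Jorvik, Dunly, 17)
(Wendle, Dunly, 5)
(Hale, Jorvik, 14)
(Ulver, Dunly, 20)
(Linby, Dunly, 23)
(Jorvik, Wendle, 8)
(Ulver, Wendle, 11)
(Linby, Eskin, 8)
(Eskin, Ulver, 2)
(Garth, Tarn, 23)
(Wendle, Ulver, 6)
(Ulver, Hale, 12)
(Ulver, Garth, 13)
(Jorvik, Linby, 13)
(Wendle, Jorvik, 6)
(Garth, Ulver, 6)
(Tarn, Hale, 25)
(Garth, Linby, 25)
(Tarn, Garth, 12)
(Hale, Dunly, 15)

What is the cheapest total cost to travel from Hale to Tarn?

Shortest distances from Hale:
Hale: 0
Jorvik: 14  (via Hale)
Dunly: 15  (via Hale)
Wendle: 22  (via Jorvik)
Linby: 27  (via Jorvik)
Ulver: 28  (via Wendle)
Eskin: 35  (via Linby)
Garth: 41  (via Ulver)
Tarn: 64  (via Garth)
Shortest route: Hale → Jorvik → Wendle → Ulver → Garth → Tarn = $64.

$64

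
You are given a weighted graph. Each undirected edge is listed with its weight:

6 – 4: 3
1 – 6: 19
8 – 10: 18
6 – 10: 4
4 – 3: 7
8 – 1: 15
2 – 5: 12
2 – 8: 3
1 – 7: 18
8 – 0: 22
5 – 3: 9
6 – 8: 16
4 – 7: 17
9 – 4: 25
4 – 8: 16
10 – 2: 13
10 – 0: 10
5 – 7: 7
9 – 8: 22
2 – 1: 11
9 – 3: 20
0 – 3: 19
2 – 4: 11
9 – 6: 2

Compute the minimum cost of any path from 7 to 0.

34

Candidate routes:
7 - 5 - 3 - 0: 7+9+19 = 35
7 - 5 - 3 - 4 - 6 - 10 - 0: 7+9+7+3+4+10 = 40
7 - 4 - 6 - 10 - 0: 17+3+4+10 = 34
7 - 5 - 2 - 10 - 0: 7+12+13+10 = 42
The minimum is 34 via 7 - 4 - 6 - 10 - 0.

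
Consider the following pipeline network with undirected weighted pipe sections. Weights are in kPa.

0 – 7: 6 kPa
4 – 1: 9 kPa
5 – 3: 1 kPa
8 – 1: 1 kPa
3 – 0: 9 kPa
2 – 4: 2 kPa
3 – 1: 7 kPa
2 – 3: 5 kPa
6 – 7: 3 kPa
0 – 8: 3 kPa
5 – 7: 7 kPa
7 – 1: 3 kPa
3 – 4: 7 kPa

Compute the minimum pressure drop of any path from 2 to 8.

Settle nodes by increasing distance from 2:
2: 0
4: 2  (via 2)
3: 5  (via 2)
5: 6  (via 3)
1: 11  (via 4)
8: 12  (via 1)
Shortest route: 2 → 4 → 1 → 8 = 12 kPa.

12 kPa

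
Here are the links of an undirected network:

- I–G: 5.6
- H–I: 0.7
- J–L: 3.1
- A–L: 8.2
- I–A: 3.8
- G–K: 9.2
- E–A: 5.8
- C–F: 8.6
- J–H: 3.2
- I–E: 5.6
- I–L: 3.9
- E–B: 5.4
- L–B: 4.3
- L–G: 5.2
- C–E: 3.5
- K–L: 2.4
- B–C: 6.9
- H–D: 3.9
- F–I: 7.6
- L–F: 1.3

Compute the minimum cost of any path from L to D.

Settle nodes by increasing distance from L:
L: 0
F: 1.3  (via L)
K: 2.4  (via L)
J: 3.1  (via L)
I: 3.9  (via L)
B: 4.3  (via L)
H: 4.6  (via I)
G: 5.2  (via L)
A: 7.7  (via I)
D: 8.5  (via H)
Shortest route: L → I → H → D = 8.5.

8.5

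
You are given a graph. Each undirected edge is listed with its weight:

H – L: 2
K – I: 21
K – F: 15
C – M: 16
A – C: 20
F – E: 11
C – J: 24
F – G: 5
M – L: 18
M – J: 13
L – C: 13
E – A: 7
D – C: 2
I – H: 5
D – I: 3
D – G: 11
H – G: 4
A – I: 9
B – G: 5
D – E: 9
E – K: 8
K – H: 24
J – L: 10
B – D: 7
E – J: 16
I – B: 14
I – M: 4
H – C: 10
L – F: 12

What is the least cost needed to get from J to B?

21

Running Dijkstra from J:
J: 0
L: 10  (via J)
H: 12  (via L)
M: 13  (via J)
E: 16  (via J)
G: 16  (via H)
I: 17  (via H)
D: 20  (via I)
B: 21  (via G)
Shortest route: J → L → H → G → B = 21.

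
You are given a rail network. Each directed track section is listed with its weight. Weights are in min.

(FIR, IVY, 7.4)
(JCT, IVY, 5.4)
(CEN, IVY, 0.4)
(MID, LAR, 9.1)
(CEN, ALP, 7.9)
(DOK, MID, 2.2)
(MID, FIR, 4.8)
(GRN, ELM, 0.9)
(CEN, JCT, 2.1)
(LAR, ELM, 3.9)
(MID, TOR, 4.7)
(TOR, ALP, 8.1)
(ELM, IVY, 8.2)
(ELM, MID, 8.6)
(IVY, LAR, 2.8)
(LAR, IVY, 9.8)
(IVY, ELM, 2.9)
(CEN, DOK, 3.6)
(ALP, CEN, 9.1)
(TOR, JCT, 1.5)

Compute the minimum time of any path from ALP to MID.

Candidate routes:
ALP → CEN → IVY → ELM → MID: 9.1+0.4+2.9+8.6 = 21
ALP → CEN → DOK → MID: 9.1+3.6+2.2 = 14.9
The minimum is 14.9 min via ALP → CEN → DOK → MID.

14.9 min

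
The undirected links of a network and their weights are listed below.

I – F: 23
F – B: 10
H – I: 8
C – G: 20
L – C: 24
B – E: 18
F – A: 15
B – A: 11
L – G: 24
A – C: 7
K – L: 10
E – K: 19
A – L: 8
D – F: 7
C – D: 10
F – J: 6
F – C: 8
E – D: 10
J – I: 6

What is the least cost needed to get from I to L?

Shortest distances from I:
I: 0
J: 6  (via I)
H: 8  (via I)
F: 12  (via J)
D: 19  (via F)
C: 20  (via F)
B: 22  (via F)
A: 27  (via F)
E: 29  (via D)
L: 35  (via A)
Shortest route: I → J → F → A → L = 35.

35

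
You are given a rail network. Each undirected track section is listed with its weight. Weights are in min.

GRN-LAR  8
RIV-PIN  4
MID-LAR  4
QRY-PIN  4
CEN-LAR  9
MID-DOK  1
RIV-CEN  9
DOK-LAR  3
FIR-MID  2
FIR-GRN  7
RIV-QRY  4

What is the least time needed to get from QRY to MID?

Candidate routes:
QRY - PIN - RIV - CEN - LAR - MID: 4+4+9+9+4 = 30
QRY - PIN - RIV - CEN - LAR - DOK - MID: 4+4+9+9+3+1 = 30
QRY - RIV - CEN - LAR - MID: 4+9+9+4 = 26
The minimum is 26 min via QRY - RIV - CEN - LAR - MID.

26 min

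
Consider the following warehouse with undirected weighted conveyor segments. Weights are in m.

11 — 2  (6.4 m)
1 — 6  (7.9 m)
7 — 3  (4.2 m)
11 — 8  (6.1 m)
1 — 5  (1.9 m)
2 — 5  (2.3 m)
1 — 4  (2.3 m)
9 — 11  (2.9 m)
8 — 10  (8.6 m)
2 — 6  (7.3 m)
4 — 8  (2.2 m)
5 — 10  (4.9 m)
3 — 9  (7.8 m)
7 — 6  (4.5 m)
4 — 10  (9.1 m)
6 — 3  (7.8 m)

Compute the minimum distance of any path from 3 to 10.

22.3 m

Compare a few routes:
3 → 7 → 6 → 2 → 5 → 10: 4.2+4.5+7.3+2.3+4.9 = 23.2
3 → 6 → 2 → 5 → 10: 7.8+7.3+2.3+4.9 = 22.3
3 → 6 → 1 → 5 → 10: 7.8+7.9+1.9+4.9 = 22.5
Cheapest is 3 → 6 → 2 → 5 → 10 at 22.3 m.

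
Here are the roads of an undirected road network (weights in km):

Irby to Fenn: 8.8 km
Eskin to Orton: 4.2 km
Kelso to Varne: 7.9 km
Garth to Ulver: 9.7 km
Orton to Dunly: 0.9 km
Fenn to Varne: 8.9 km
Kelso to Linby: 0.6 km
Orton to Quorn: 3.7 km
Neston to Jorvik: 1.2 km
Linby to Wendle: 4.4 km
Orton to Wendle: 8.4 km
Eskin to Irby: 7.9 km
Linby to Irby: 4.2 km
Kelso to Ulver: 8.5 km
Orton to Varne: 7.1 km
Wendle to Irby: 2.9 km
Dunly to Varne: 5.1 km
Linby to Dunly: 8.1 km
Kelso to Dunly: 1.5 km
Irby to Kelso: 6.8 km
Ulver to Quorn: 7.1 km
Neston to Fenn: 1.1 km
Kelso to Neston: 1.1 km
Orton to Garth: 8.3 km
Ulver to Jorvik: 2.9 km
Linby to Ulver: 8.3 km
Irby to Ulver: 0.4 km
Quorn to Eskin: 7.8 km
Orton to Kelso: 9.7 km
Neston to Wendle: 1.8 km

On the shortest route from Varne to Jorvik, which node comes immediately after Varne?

Dunly

Enumerating some paths:
Varne–Fenn–Neston–Jorvik: 8.9+1.1+1.2 = 11.2
Varne–Dunly–Kelso–Neston–Jorvik: 5.1+1.5+1.1+1.2 = 8.9
Varne–Kelso–Neston–Jorvik: 7.9+1.1+1.2 = 10.2
The minimum is 8.9 km via Varne–Dunly–Kelso–Neston–Jorvik.
So from Varne the first move is to Dunly.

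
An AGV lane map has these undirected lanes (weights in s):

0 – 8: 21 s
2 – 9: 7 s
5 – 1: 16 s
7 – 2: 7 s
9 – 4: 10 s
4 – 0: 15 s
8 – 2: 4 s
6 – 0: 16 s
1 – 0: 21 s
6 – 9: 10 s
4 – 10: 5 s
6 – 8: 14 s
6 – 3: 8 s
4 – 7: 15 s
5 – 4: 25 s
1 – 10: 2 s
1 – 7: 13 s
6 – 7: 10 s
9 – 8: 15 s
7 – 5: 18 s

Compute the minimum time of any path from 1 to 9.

17 s

Settle nodes by increasing distance from 1:
1: 0
10: 2  (via 1)
4: 7  (via 10)
7: 13  (via 1)
5: 16  (via 1)
9: 17  (via 4)
Shortest route: 1 → 10 → 4 → 9 = 17 s.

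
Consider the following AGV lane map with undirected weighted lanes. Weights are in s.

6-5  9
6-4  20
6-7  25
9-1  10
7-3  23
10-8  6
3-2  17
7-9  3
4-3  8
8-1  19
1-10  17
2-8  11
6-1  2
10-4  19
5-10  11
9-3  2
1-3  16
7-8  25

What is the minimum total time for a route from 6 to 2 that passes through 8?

Shortest 6→8: 6 → 1 → 8 = 21
Shortest 8→2: 8 → 2 = 11
Total via 8: 21 + 11 = 32 s.

32 s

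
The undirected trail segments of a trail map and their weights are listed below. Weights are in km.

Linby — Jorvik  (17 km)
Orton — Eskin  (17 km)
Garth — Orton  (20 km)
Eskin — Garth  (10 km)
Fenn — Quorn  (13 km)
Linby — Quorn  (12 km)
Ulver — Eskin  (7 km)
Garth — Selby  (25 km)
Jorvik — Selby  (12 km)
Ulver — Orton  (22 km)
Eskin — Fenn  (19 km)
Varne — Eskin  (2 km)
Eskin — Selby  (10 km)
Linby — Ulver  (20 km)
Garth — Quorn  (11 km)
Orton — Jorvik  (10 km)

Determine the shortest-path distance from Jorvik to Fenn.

41 km

Running Dijkstra from Jorvik:
Jorvik: 0
Orton: 10  (via Jorvik)
Selby: 12  (via Jorvik)
Linby: 17  (via Jorvik)
Eskin: 22  (via Selby)
Varne: 24  (via Eskin)
Quorn: 29  (via Linby)
Ulver: 29  (via Eskin)
Garth: 30  (via Orton)
Fenn: 41  (via Eskin)
Shortest route: Jorvik–Selby–Eskin–Fenn = 41 km.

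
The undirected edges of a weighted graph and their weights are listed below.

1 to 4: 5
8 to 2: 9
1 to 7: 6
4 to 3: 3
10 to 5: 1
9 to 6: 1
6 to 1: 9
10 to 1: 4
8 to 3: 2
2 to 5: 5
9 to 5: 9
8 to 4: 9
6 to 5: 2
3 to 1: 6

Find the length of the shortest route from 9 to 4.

13

Candidate routes:
9 - 6 - 1 - 4: 1+9+5 = 15
9 - 6 - 5 - 10 - 1 - 3 - 4: 1+2+1+4+6+3 = 17
9 - 6 - 5 - 10 - 1 - 4: 1+2+1+4+5 = 13
Cheapest is 9 - 6 - 5 - 10 - 1 - 4 at 13.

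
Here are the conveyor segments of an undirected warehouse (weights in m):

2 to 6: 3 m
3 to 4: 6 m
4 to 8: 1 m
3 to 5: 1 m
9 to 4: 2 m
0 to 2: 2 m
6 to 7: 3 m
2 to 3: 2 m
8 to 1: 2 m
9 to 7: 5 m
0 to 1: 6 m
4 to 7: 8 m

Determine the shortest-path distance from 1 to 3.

Enumerating some paths:
1 → 8 → 4 → 3: 2+1+6 = 9
1 → 0 → 2 → 3: 6+2+2 = 10
1 → 8 → 4 → 9 → 7 → 6 → 2 → 3: 2+1+2+5+3+3+2 = 18
The minimum is 9 m via 1 → 8 → 4 → 3.

9 m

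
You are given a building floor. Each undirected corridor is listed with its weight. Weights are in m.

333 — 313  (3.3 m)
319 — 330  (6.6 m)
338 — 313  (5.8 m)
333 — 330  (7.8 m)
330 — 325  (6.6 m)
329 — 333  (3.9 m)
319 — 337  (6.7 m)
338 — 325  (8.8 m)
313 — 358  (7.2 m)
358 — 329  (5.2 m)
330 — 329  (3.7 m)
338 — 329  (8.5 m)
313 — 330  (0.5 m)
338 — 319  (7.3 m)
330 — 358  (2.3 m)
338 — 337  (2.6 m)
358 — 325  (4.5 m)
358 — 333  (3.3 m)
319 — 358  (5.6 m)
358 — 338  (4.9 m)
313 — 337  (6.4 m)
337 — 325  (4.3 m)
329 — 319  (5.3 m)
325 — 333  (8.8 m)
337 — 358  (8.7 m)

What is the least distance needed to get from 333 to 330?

Running Dijkstra from 333:
333: 0
358: 3.3  (via 333)
313: 3.3  (via 333)
330: 3.8  (via 313)
Shortest route: 333 → 313 → 330 = 3.8 m.

3.8 m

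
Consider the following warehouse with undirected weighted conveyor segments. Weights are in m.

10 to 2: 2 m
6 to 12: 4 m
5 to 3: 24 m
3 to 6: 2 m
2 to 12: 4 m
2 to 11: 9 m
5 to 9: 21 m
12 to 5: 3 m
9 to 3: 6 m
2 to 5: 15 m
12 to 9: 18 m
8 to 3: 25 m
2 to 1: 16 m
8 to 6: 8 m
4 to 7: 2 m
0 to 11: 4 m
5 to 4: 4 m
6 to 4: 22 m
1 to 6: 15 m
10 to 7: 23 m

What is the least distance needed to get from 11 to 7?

22 m

Candidate routes:
11 → 2 → 12 → 5 → 4 → 7: 9+4+3+4+2 = 22
11 → 2 → 5 → 4 → 7: 9+15+4+2 = 30
Cheapest is 11 → 2 → 12 → 5 → 4 → 7 at 22 m.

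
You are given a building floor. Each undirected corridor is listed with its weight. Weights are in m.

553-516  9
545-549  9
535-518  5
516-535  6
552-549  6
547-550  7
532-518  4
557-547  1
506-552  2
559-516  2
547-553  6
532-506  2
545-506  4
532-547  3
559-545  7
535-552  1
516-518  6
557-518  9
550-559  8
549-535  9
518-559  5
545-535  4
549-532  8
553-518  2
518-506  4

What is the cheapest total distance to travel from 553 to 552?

8 m

Shortest distances from 553:
553: 0
518: 2  (via 553)
506: 6  (via 518)
547: 6  (via 553)
532: 6  (via 518)
535: 7  (via 518)
557: 7  (via 547)
559: 7  (via 518)
516: 8  (via 518)
552: 8  (via 506)
Shortest route: 553–518–506–552 = 8 m.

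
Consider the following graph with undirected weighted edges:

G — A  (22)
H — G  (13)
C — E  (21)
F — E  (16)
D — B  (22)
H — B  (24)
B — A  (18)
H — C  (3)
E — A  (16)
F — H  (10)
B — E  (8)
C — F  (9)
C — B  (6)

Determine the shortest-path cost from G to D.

44

Enumerating some paths:
G → H → F → C → B → D: 13+10+9+6+22 = 60
G → H → C → B → D: 13+3+6+22 = 44
G → H → B → D: 13+24+22 = 59
The minimum is 44 via G → H → C → B → D.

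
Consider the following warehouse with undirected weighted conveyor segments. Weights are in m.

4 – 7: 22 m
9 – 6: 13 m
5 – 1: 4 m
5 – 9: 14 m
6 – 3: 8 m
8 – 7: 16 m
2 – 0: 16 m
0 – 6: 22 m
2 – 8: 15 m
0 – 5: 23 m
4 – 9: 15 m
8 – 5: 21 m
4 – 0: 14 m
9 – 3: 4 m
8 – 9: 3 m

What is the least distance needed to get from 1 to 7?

37 m

Settle nodes by increasing distance from 1:
1: 0
5: 4  (via 1)
9: 18  (via 5)
8: 21  (via 9)
3: 22  (via 9)
0: 27  (via 5)
6: 30  (via 3)
4: 33  (via 9)
2: 36  (via 8)
7: 37  (via 8)
Shortest route: 1–5–9–8–7 = 37 m.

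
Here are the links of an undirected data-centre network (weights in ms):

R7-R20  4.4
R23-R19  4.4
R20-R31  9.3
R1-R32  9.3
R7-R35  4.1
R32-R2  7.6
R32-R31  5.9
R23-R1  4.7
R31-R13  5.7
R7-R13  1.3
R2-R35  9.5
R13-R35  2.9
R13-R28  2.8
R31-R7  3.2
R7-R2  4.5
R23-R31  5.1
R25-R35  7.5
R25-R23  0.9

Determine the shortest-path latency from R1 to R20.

Running Dijkstra from R1:
R1: 0
R23: 4.7  (via R1)
R25: 5.6  (via R23)
R19: 9.1  (via R23)
R32: 9.3  (via R1)
R31: 9.8  (via R23)
R7: 13  (via R31)
R35: 13.1  (via R25)
R13: 14.3  (via R7)
R2: 16.9  (via R32)
R28: 17.1  (via R13)
R20: 17.4  (via R7)
Shortest route: R1–R23–R31–R7–R20 = 17.4 ms.

17.4 ms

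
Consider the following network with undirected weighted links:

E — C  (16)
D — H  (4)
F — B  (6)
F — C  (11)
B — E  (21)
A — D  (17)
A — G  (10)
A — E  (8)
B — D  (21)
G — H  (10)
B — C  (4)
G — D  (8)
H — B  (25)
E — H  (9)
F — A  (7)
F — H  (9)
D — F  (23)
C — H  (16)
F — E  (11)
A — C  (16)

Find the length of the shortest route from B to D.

Enumerating some paths:
B → D: 21 = 21
B → C → H → D: 4+16+4 = 24
B → F → H → D: 6+9+4 = 19
B → C → F → H → D: 4+11+9+4 = 28
Cheapest is B → F → H → D at 19.

19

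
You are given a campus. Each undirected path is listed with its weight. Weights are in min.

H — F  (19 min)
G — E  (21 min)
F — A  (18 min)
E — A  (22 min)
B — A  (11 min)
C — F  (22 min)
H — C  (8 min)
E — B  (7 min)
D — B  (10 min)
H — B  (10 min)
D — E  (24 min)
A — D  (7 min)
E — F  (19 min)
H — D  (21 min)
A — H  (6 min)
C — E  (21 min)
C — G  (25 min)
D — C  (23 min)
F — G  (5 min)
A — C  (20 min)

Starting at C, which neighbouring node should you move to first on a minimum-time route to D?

H

Candidate routes:
C–A–D: 20+7 = 27
C–H–A–D: 8+6+7 = 21
C–D: 23 = 23
The minimum is 21 min via C–H–A–D.
So from C the first move is to H.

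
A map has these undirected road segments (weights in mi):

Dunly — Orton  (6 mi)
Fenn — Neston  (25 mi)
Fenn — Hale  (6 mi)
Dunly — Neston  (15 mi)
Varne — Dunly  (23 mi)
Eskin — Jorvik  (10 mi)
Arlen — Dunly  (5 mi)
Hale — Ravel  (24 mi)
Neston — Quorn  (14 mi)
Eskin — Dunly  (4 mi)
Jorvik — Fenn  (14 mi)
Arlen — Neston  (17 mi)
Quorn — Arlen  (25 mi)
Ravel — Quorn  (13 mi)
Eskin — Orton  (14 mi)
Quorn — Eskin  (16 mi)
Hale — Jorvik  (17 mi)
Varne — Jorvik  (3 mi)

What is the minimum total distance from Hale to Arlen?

Candidate routes:
Hale - Jorvik - Eskin - Dunly - Arlen: 17+10+4+5 = 36
Hale - Fenn - Jorvik - Eskin - Dunly - Arlen: 6+14+10+4+5 = 39
Cheapest is Hale - Jorvik - Eskin - Dunly - Arlen at 36 mi.

36 mi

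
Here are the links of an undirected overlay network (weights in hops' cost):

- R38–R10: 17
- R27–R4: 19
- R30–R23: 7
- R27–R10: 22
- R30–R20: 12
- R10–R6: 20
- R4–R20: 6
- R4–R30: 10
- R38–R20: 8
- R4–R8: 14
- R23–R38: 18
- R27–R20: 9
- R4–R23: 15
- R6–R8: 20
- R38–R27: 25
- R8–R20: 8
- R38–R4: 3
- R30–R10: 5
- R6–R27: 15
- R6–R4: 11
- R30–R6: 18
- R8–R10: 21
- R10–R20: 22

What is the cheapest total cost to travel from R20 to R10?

Enumerating some paths:
R20–R30–R10: 12+5 = 17
R20–R4–R30–R10: 6+10+5 = 21
R20–R10: 22 = 22
Cheapest is R20–R30–R10 at 17 hops' cost.

17 hops' cost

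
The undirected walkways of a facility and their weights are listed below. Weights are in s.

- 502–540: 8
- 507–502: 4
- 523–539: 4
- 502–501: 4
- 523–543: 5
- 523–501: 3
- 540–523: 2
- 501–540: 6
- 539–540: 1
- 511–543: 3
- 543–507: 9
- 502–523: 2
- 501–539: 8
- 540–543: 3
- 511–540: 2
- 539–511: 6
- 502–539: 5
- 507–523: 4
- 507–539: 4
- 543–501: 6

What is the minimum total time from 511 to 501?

Compare a few routes:
511–543–501: 3+6 = 9
511–540–523–501: 2+2+3 = 7
511–540–501: 2+6 = 8
Cheapest is 511–540–523–501 at 7 s.

7 s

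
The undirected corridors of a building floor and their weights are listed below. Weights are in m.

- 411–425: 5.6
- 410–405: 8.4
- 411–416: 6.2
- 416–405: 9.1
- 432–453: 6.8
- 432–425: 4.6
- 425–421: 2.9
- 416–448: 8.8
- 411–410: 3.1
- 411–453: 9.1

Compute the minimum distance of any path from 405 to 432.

Enumerating some paths:
405–410–411–453–432: 8.4+3.1+9.1+6.8 = 27.4
405–416–411–425–432: 9.1+6.2+5.6+4.6 = 25.5
405–416–411–453–432: 9.1+6.2+9.1+6.8 = 31.2
405–410–411–425–432: 8.4+3.1+5.6+4.6 = 21.7
Cheapest is 405–410–411–425–432 at 21.7 m.

21.7 m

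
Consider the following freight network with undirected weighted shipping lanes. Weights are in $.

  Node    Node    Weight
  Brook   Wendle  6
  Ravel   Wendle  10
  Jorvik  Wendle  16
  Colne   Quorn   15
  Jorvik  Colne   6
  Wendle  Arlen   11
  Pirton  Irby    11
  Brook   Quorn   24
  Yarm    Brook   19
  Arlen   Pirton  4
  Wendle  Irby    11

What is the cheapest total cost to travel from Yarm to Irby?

$36

Settle nodes by increasing distance from Yarm:
Yarm: 0
Brook: 19  (via Yarm)
Wendle: 25  (via Brook)
Ravel: 35  (via Wendle)
Arlen: 36  (via Wendle)
Irby: 36  (via Wendle)
Shortest route: Yarm → Brook → Wendle → Irby = $36.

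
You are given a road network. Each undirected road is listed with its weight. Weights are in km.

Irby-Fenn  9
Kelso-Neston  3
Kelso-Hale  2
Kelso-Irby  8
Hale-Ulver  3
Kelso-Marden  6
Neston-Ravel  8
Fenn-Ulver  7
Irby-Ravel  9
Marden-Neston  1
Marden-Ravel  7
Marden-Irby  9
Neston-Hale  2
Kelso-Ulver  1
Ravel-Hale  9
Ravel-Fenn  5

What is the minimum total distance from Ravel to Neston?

Enumerating some paths:
Ravel–Neston: 8 = 8
Ravel–Hale–Neston: 9+2 = 11
Cheapest is Ravel–Neston at 8 km.

8 km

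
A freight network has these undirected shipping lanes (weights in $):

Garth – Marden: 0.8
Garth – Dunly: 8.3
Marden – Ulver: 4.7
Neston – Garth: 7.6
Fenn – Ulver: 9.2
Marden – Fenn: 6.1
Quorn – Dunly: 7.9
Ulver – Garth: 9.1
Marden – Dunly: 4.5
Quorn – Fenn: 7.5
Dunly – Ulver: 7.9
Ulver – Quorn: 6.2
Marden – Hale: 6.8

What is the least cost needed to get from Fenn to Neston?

Enumerating some paths:
Fenn - Ulver - Marden - Garth - Neston: 9.2+4.7+0.8+7.6 = 22.3
Fenn - Marden - Garth - Neston: 6.1+0.8+7.6 = 14.5
The minimum is $14.5 via Fenn - Marden - Garth - Neston.

$14.5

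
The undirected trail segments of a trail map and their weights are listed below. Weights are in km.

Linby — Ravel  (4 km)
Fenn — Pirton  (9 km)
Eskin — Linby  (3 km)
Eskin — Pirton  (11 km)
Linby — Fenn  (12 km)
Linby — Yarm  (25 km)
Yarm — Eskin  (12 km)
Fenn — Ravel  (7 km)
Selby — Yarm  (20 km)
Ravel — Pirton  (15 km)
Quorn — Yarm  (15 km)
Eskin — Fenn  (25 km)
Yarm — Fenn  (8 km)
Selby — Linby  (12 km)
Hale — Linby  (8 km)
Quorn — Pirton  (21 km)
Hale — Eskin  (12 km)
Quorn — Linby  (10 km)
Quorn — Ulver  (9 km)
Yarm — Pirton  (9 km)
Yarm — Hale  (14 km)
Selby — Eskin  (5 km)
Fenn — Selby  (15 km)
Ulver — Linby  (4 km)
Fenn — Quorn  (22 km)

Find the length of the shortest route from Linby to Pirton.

14 km

Settle nodes by increasing distance from Linby:
Linby: 0
Eskin: 3  (via Linby)
Ravel: 4  (via Linby)
Ulver: 4  (via Linby)
Hale: 8  (via Linby)
Selby: 8  (via Eskin)
Quorn: 10  (via Linby)
Fenn: 11  (via Ravel)
Pirton: 14  (via Eskin)
Shortest route: Linby → Eskin → Pirton = 14 km.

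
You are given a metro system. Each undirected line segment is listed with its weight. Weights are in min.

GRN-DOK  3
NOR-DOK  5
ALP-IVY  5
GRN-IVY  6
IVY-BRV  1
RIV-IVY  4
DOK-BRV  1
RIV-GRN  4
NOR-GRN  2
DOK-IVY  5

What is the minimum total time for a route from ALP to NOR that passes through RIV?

15 min

Best ALP to RIV: ALP → IVY → RIV costing 9
Shortest RIV→NOR: RIV → GRN → NOR = 6
Total via RIV: 9 + 6 = 15 min.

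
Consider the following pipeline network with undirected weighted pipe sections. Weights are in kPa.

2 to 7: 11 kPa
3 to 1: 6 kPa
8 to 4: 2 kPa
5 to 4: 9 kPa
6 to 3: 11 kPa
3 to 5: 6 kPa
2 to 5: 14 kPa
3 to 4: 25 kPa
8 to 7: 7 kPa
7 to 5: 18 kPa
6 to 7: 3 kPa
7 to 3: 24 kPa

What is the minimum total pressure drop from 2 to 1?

26 kPa

Candidate routes:
2 - 7 - 6 - 3 - 1: 11+3+11+6 = 31
2 - 5 - 3 - 1: 14+6+6 = 26
Cheapest is 2 - 5 - 3 - 1 at 26 kPa.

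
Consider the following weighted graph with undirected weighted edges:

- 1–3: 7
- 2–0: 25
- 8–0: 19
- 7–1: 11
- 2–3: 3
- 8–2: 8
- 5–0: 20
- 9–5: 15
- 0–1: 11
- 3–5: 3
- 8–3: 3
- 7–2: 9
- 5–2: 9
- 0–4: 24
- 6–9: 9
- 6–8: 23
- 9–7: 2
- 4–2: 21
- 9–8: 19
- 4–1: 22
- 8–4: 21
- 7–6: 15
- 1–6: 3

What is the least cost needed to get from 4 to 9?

Running Dijkstra from 4:
4: 0
2: 21  (via 4)
8: 21  (via 4)
1: 22  (via 4)
0: 24  (via 4)
3: 24  (via 2)
6: 25  (via 1)
5: 27  (via 3)
7: 30  (via 2)
9: 32  (via 7)
Shortest route: 4 → 2 → 7 → 9 = 32.

32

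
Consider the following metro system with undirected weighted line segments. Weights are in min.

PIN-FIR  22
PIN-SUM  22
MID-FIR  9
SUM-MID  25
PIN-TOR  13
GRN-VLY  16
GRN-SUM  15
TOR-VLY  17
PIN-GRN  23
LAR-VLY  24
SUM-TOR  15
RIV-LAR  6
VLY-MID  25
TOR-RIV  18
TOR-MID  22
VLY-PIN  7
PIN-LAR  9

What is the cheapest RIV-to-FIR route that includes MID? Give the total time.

Shortest RIV→MID: RIV–TOR–MID = 40
Best MID to FIR: MID–FIR costing 9
Total via MID: 40 + 9 = 49 min.

49 min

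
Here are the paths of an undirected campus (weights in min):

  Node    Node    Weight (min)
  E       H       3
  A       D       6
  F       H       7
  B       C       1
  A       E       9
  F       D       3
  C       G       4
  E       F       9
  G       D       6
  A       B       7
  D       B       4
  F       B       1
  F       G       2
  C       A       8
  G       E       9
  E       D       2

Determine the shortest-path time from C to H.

Shortest distances from C:
C: 0
B: 1  (via C)
F: 2  (via B)
G: 4  (via C)
D: 5  (via B)
E: 7  (via D)
A: 8  (via C)
H: 9  (via F)
Shortest route: C–B–F–H = 9 min.

9 min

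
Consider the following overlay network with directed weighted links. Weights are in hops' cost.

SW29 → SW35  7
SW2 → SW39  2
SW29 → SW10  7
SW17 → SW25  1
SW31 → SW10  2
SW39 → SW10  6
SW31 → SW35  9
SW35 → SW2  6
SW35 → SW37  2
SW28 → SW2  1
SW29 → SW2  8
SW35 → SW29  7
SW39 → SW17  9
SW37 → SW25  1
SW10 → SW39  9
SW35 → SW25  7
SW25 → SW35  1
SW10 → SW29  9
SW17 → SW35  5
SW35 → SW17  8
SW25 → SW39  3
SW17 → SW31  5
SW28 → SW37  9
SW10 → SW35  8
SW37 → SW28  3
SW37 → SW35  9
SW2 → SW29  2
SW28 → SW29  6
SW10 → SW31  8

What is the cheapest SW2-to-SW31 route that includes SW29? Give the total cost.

17 hops' cost

Best SW2 to SW29: SW2–SW29 costing 2
Best SW29 to SW31: SW29–SW10–SW31 costing 15
Total via SW29: 2 + 15 = 17 hops' cost.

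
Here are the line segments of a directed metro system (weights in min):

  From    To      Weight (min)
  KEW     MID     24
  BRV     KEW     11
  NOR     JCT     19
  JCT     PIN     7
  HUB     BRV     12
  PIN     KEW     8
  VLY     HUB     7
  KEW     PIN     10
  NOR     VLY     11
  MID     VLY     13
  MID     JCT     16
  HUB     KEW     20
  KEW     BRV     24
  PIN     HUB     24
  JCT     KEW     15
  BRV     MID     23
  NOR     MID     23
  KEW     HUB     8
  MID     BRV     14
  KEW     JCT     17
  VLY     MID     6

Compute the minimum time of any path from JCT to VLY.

52 min

Running Dijkstra from JCT:
JCT: 0
PIN: 7  (via JCT)
KEW: 15  (via JCT)
HUB: 23  (via KEW)
BRV: 35  (via HUB)
MID: 39  (via KEW)
VLY: 52  (via MID)
Shortest route: JCT → KEW → MID → VLY = 52 min.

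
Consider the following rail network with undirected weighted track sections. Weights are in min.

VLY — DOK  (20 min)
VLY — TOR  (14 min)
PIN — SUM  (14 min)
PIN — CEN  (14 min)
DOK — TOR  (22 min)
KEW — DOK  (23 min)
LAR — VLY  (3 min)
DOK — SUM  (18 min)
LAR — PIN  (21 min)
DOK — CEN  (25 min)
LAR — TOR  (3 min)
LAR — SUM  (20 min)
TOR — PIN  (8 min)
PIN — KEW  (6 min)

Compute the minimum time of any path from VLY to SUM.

23 min

Compare a few routes:
VLY → LAR → SUM: 3+20 = 23
VLY → LAR → TOR → PIN → SUM: 3+3+8+14 = 28
VLY → TOR → PIN → SUM: 14+8+14 = 36
Cheapest is VLY → LAR → SUM at 23 min.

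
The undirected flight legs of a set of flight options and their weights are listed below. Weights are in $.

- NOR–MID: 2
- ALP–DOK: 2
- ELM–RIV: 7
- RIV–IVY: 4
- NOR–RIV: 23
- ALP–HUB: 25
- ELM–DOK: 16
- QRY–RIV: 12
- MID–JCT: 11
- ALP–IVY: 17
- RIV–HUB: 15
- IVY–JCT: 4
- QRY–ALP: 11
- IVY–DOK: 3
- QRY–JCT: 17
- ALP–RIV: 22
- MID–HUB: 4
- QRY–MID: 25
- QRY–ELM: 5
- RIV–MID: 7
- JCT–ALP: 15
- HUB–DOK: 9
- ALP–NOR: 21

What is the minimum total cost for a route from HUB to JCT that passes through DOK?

$16

Shortest HUB→DOK: HUB–DOK = 9
Shortest DOK→JCT: DOK–IVY–JCT = 7
Total via DOK: 9 + 7 = $16.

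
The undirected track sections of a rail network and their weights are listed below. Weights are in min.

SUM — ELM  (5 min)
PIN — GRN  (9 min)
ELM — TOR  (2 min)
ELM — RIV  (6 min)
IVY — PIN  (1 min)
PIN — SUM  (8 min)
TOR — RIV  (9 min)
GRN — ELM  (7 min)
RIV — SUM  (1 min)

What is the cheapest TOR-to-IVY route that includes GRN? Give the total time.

19 min

Best TOR to GRN: TOR–ELM–GRN costing 9
Shortest GRN→IVY: GRN–PIN–IVY = 10
Total via GRN: 9 + 10 = 19 min.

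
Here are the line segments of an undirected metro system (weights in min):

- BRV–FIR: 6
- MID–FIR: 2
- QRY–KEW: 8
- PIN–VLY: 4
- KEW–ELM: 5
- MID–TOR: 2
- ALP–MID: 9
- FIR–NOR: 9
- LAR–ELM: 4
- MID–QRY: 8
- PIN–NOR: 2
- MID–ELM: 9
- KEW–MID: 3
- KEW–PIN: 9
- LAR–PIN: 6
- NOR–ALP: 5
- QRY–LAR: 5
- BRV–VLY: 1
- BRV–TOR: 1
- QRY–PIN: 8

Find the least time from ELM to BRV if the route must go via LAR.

Shortest ELM→LAR: ELM–LAR = 4
Shortest LAR→BRV: LAR–PIN–VLY–BRV = 11
Total via LAR: 4 + 11 = 15 min.

15 min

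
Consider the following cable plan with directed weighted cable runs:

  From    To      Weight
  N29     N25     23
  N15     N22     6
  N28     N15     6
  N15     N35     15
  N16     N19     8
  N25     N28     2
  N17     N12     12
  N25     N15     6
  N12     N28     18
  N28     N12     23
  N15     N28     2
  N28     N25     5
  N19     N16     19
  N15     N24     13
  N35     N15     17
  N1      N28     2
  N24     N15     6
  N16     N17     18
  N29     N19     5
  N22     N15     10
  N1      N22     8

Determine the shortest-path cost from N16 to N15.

Shortest distances from N16:
N16: 0
N19: 8  (via N16)
N17: 18  (via N16)
N12: 30  (via N17)
N28: 48  (via N12)
N25: 53  (via N28)
N15: 54  (via N28)
Shortest route: N16 → N17 → N12 → N28 → N15 = 54.

54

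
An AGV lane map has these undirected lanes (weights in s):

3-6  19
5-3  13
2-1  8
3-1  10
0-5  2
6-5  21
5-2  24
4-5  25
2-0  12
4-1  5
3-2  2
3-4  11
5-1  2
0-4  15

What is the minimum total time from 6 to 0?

23 s

Running Dijkstra from 6:
6: 0
3: 19  (via 6)
2: 21  (via 3)
5: 21  (via 6)
0: 23  (via 5)
Shortest route: 6 → 5 → 0 = 23 s.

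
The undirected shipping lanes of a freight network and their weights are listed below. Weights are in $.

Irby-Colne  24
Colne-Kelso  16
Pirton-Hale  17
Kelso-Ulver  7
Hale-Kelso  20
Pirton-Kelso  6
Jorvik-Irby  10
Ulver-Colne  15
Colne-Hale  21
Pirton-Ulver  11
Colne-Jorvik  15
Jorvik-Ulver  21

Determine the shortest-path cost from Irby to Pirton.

Candidate routes:
Irby → Colne → Kelso → Pirton: 24+16+6 = 46
Irby → Jorvik → Ulver → Kelso → Pirton: 10+21+7+6 = 44
Irby → Jorvik → Ulver → Pirton: 10+21+11 = 42
Irby → Jorvik → Colne → Kelso → Pirton: 10+15+16+6 = 47
Cheapest is Irby → Jorvik → Ulver → Pirton at $42.

$42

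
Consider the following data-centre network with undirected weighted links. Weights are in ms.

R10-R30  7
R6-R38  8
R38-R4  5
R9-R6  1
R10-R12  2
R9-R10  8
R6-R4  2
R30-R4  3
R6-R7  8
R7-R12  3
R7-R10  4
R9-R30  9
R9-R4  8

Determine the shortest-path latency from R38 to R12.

Compare a few routes:
R38 - R6 - R9 - R10 - R12: 8+1+8+2 = 19
R38 - R4 - R30 - R10 - R12: 5+3+7+2 = 17
R38 - R4 - R6 - R9 - R10 - R12: 5+2+1+8+2 = 18
R38 - R4 - R6 - R7 - R12: 5+2+8+3 = 18
The minimum is 17 ms via R38 - R4 - R30 - R10 - R12.

17 ms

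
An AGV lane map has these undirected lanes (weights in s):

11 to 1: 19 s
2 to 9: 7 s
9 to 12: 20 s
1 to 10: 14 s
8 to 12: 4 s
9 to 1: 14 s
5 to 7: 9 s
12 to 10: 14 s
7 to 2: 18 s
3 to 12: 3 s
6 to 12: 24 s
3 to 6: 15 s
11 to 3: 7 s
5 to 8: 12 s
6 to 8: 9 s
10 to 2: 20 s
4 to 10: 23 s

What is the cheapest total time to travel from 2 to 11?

37 s

Settle nodes by increasing distance from 2:
2: 0
9: 7  (via 2)
7: 18  (via 2)
10: 20  (via 2)
1: 21  (via 9)
5: 27  (via 7)
12: 27  (via 9)
3: 30  (via 12)
8: 31  (via 12)
11: 37  (via 3)
Shortest route: 2–9–12–3–11 = 37 s.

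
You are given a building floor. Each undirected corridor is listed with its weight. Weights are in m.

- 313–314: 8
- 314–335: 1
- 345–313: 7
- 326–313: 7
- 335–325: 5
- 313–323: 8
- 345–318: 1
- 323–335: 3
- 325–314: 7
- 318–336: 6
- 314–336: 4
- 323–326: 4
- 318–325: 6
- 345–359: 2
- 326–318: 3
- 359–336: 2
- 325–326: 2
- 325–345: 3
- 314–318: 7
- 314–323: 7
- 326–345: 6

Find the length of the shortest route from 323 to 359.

10 m

Shortest distances from 323:
323: 0
335: 3  (via 323)
326: 4  (via 323)
314: 4  (via 335)
325: 6  (via 326)
318: 7  (via 326)
345: 8  (via 318)
336: 8  (via 314)
313: 8  (via 323)
359: 10  (via 345)
Shortest route: 323–326–318–345–359 = 10 m.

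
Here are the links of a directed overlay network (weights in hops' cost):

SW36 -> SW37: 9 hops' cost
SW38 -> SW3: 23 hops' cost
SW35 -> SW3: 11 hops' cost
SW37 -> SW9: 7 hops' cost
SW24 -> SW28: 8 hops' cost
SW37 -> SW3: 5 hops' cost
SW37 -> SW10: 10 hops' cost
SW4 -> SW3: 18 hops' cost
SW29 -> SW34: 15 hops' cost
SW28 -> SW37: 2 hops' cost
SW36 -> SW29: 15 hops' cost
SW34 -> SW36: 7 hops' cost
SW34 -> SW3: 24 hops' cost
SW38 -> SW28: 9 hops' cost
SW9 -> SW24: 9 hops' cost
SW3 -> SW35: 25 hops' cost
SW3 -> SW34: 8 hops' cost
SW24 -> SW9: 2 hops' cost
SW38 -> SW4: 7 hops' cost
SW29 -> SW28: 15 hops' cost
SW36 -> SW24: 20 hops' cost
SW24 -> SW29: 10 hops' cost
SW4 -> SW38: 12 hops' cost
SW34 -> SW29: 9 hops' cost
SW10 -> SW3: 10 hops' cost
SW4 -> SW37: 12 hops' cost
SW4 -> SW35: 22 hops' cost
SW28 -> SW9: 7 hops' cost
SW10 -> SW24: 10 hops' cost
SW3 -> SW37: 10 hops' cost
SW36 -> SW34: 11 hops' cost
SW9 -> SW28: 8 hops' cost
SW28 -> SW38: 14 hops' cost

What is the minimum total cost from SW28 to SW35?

Running Dijkstra from SW28:
SW28: 0
SW37: 2  (via SW28)
SW3: 7  (via SW37)
SW9: 7  (via SW28)
SW10: 12  (via SW37)
SW38: 14  (via SW28)
SW34: 15  (via SW3)
SW24: 16  (via SW9)
SW4: 21  (via SW38)
SW36: 22  (via SW34)
SW29: 24  (via SW34)
SW35: 32  (via SW3)
Shortest route: SW28 → SW37 → SW3 → SW35 = 32 hops' cost.

32 hops' cost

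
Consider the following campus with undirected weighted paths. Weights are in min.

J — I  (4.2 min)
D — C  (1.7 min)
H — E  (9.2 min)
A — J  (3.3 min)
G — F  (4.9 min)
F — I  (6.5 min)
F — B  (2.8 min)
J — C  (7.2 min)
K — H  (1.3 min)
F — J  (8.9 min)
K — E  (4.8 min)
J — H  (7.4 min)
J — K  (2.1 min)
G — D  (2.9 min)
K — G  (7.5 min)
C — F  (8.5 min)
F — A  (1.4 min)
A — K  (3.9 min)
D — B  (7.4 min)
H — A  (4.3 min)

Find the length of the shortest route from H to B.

8.5 min

Shortest distances from H:
H: 0
K: 1.3  (via H)
J: 3.4  (via K)
A: 4.3  (via H)
F: 5.7  (via A)
E: 6.1  (via K)
I: 7.6  (via J)
B: 8.5  (via F)
Shortest route: H → A → F → B = 8.5 min.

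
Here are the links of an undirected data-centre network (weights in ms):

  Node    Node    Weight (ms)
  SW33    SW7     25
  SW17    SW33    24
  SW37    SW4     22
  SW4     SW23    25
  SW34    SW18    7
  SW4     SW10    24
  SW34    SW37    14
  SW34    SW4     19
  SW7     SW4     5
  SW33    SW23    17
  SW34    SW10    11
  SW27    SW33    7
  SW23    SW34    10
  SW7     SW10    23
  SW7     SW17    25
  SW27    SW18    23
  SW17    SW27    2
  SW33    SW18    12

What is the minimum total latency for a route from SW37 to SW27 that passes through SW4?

54 ms

Shortest SW37→SW4: SW37–SW4 = 22
Shortest SW4→SW27: SW4–SW7–SW17–SW27 = 32
Total via SW4: 22 + 32 = 54 ms.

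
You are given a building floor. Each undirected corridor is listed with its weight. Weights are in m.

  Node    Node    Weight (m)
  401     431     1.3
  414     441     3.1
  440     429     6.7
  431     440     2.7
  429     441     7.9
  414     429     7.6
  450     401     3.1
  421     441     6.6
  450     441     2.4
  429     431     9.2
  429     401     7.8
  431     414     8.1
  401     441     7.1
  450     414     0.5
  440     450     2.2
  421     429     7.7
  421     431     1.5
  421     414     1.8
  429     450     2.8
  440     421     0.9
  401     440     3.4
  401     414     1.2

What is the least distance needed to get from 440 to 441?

Shortest distances from 440:
440: 0
421: 0.9  (via 440)
450: 2.2  (via 440)
431: 2.4  (via 421)
414: 2.7  (via 421)
401: 3.4  (via 440)
441: 4.6  (via 450)
Shortest route: 440 → 450 → 441 = 4.6 m.

4.6 m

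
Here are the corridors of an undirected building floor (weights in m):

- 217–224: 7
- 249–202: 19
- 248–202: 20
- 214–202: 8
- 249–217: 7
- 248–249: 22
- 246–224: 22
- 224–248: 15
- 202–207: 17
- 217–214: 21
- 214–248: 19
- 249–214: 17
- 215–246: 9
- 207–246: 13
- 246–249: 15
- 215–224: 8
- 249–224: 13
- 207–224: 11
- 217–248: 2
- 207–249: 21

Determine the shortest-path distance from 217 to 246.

Shortest distances from 217:
217: 0
248: 2  (via 217)
224: 7  (via 217)
249: 7  (via 217)
215: 15  (via 224)
207: 18  (via 224)
214: 21  (via 217)
246: 22  (via 249)
Shortest route: 217–249–246 = 22 m.

22 m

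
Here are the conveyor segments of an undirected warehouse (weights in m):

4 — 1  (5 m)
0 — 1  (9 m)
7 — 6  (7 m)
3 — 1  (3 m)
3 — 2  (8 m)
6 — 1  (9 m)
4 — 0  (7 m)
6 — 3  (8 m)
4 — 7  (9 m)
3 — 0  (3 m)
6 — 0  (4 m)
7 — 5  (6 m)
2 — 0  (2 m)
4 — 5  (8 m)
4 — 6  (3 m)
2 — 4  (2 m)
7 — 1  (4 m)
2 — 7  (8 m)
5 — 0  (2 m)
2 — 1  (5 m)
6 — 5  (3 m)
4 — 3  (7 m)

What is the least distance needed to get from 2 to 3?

Candidate routes:
2–0–3: 2+3 = 5
2–3: 8 = 8
Cheapest is 2–0–3 at 5 m.

5 m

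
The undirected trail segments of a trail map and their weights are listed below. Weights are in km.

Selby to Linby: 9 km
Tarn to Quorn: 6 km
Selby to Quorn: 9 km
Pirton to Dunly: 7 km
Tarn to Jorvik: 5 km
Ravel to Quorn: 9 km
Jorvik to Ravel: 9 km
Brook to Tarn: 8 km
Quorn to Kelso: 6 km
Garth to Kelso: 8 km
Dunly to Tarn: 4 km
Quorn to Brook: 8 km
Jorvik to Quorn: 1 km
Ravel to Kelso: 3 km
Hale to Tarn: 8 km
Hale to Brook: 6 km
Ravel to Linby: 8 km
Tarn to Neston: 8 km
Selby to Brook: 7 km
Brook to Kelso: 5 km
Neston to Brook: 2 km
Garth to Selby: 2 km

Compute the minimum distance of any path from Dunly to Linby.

Shortest distances from Dunly:
Dunly: 0
Tarn: 4  (via Dunly)
Pirton: 7  (via Dunly)
Jorvik: 9  (via Tarn)
Quorn: 10  (via Tarn)
Brook: 12  (via Tarn)
Neston: 12  (via Tarn)
Hale: 12  (via Tarn)
Kelso: 16  (via Quorn)
Ravel: 18  (via Jorvik)
Selby: 19  (via Quorn)
Garth: 21  (via Selby)
Linby: 26  (via Ravel)
Shortest route: Dunly → Tarn → Jorvik → Ravel → Linby = 26 km.

26 km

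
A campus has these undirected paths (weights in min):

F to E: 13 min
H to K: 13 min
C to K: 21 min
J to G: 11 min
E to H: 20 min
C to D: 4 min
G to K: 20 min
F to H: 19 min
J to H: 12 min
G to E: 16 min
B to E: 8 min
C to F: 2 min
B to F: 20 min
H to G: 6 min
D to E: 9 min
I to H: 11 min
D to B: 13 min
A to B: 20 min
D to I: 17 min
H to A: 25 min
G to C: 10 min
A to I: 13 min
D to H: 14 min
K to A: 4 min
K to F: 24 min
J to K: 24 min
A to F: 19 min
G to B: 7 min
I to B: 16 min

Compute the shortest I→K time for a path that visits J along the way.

47 min

Best I to J: I–H–J costing 23
Shortest J→K: J–K = 24
Total via J: 23 + 24 = 47 min.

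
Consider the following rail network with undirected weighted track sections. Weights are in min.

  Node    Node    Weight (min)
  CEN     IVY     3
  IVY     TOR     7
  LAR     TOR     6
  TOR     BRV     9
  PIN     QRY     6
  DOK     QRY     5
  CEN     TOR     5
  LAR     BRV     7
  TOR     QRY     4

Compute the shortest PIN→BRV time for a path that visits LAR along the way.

Best PIN to LAR: PIN–QRY–TOR–LAR costing 16
Best LAR to BRV: LAR–BRV costing 7
Total via LAR: 16 + 7 = 23 min.

23 min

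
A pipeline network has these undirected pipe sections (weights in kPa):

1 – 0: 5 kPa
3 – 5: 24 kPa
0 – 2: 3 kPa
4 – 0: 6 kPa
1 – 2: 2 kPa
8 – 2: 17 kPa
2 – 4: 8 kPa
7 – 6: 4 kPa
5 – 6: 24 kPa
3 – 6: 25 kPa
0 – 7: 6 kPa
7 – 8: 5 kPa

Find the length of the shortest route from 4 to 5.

40 kPa

Shortest distances from 4:
4: 0
0: 6  (via 4)
2: 8  (via 4)
1: 10  (via 2)
7: 12  (via 0)
6: 16  (via 7)
8: 17  (via 7)
5: 40  (via 6)
Shortest route: 4–0–7–6–5 = 40 kPa.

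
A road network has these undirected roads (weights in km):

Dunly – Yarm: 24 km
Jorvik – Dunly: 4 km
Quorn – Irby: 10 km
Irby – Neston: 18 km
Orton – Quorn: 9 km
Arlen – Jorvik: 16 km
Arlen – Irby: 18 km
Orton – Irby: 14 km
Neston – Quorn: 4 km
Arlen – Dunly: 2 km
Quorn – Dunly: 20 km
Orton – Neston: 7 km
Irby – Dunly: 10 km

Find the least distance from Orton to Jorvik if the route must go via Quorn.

33 km

Shortest Orton→Quorn: Orton → Quorn = 9
Shortest Quorn→Jorvik: Quorn → Dunly → Jorvik = 24
Total via Quorn: 9 + 24 = 33 km.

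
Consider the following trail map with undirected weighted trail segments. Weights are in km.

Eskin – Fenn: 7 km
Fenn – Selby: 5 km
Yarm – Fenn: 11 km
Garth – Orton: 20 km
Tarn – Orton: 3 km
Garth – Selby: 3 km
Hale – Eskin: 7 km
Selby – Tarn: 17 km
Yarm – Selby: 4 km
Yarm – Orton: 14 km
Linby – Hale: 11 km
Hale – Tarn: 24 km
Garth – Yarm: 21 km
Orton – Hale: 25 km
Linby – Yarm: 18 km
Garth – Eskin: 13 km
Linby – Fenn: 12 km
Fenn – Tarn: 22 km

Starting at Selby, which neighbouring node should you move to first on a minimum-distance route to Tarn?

Candidate routes:
Selby - Yarm - Orton - Tarn: 4+14+3 = 21
Selby - Garth - Orton - Tarn: 3+20+3 = 26
Selby - Tarn: 17 = 17
The minimum is 17 km via Selby - Tarn.
So from Selby the first move is to Tarn.

Tarn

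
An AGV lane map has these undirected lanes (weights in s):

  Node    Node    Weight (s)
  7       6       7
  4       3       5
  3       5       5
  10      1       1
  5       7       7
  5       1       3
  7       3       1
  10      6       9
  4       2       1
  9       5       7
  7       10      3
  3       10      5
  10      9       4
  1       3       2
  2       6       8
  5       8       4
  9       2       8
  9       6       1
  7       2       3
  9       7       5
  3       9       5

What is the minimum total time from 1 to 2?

6 s

Settle nodes by increasing distance from 1:
1: 0
10: 1  (via 1)
3: 2  (via 1)
5: 3  (via 1)
7: 3  (via 3)
9: 5  (via 10)
2: 6  (via 7)
Shortest route: 1–3–7–2 = 6 s.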